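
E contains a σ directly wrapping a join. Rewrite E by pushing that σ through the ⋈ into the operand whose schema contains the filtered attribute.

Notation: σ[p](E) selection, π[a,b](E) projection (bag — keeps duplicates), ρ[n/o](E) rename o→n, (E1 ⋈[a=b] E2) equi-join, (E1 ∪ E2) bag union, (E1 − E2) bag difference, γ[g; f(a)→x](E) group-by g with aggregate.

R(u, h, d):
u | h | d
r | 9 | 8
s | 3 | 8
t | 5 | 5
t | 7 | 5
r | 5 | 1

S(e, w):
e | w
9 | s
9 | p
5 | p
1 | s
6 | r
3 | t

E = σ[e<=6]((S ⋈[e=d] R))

σ filters on e, owned by the left side.
E' = (σ[e<=6](S) ⋈[e=d] R)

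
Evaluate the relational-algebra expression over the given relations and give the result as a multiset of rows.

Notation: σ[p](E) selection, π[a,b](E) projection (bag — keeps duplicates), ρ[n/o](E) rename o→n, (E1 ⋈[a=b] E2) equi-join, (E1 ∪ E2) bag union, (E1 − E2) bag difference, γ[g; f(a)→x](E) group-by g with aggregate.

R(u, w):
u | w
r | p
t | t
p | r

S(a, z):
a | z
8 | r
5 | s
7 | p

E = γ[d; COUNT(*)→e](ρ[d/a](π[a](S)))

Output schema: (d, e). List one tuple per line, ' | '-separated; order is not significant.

Stepwise |·|:
  S → 3
  π[a](S) → 3
  ρ[d/a](π[a](S)) → 3
  γ[d; COUNT(*)→e](ρ[d/a](π[a](S))) → 3

== RESULT ==
d | e
5 | 1
7 | 1
8 | 1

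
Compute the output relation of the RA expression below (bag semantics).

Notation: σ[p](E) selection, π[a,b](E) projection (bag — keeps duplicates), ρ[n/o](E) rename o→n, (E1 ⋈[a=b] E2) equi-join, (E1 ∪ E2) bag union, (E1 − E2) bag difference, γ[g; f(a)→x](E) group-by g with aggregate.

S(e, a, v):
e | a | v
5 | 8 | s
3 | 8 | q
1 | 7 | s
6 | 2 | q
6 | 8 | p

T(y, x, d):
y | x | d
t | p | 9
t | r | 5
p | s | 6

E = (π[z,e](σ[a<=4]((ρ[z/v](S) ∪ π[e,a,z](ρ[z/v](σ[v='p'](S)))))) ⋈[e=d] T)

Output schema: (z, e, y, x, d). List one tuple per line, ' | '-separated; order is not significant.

Subexpression sizes:
  S → 5
  ρ[z/v](S) → 5
  S → 5
  σ[v='p'](S) → 1
  ρ[z/v](σ[v='p'](S)) → 1
  π[e,a,z](ρ[z/v](σ[v='p'](S))) → 1
  (ρ[z/v](S) ∪ π[e,a,z](ρ[z/v](σ[v='p'](S)))) → 6
  σ[a<=4]((ρ[z/v](S) ∪ π[e,a,z](ρ[z/v](σ[v='p'](S))))) → 1
  π[z,e](σ[a<=4]((ρ[z/v](S) ∪ π[e,a,z](ρ[z/v](σ[v='p'](S)))))) → 1
  T → 3
  (π[z,e](σ[a<=4]((ρ[z/v](S) ∪ π[e,a,z](ρ[z/v](σ[v='p'](S)))))) ⋈[e=d] T) → 1

== RESULT ==
z | e | y | x | d
q | 6 | p | s | 6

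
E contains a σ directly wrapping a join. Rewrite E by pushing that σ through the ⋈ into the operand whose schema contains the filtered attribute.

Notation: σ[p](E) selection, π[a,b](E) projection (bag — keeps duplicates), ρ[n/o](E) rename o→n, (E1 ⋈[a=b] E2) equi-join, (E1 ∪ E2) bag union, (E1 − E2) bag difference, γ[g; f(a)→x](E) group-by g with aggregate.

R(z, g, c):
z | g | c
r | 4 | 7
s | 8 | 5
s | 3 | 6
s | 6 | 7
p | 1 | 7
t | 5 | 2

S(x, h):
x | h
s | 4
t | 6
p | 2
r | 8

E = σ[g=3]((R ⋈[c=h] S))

σ filters on g, owned by the left side.
E' = (σ[g=3](R) ⋈[c=h] S)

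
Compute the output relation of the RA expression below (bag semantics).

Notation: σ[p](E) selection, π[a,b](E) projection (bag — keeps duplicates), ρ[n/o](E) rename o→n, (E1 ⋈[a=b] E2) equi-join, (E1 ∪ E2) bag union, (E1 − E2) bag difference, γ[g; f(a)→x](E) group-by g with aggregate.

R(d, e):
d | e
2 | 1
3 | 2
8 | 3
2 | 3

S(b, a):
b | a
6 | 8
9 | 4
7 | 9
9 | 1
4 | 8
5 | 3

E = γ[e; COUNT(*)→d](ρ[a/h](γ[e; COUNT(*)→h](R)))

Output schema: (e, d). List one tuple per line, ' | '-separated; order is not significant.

Stepwise |·|:
  R → 4
  γ[e; COUNT(*)→h](R) → 3
  ρ[a/h](γ[e; COUNT(*)→h](R)) → 3
  γ[e; COUNT(*)→d](ρ[a/h](γ[e; COUNT(*)→h](R))) → 3

== RESULT ==
e | d
1 | 1
2 | 1
3 | 1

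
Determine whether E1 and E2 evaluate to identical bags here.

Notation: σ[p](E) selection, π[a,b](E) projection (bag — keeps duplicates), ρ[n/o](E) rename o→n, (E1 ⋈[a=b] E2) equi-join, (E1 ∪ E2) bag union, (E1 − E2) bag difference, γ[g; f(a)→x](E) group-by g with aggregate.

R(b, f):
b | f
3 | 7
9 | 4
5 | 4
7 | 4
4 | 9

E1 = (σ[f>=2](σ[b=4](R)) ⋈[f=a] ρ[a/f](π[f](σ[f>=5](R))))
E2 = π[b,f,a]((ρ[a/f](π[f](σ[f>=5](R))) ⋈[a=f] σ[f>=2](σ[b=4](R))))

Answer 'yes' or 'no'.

E1 subexpression sizes:
  R → 5
  σ[b=4](R) → 1
  σ[f>=2](σ[b=4](R)) → 1
  R → 5
  σ[f>=5](R) → 2
  π[f](σ[f>=5](R)) → 2
  ρ[a/f](π[f](σ[f>=5](R))) → 2
  (σ[f>=2](σ[b=4](R)) ⋈[f=a] ρ[a/f](π[f](σ[f>=5](R)))) → 1
E2 subexpression sizes:
  R → 5
  σ[f>=5](R) → 2
  π[f](σ[f>=5](R)) → 2
  ρ[a/f](π[f](σ[f>=5](R))) → 2
  R → 5
  σ[b=4](R) → 1
  σ[f>=2](σ[b=4](R)) → 1
  (ρ[a/f](π[f](σ[f>=5](R))) ⋈[a=f] σ[f>=2](σ[b=4](R))) → 1
  π[b,f,a]((ρ[a/f](π[f](σ[f>=5](R))) ⋈[a=f] σ[f>=2](σ[b=4](R)))) → 1

E1 and E2 produce the same multiset:
b | f | a
4 | 9 | 9

yes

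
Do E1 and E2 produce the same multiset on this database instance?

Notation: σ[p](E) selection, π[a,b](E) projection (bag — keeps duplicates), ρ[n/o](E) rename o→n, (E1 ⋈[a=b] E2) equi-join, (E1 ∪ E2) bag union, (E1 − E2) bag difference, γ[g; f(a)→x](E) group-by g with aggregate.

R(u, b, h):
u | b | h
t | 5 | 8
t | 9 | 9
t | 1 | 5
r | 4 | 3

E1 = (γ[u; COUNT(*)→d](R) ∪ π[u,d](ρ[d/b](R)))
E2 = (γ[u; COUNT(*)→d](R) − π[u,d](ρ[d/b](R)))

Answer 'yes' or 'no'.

E1 per-node cardinality:
  R → 4
  γ[u; COUNT(*)→d](R) → 2
  R → 4
  ρ[d/b](R) → 4
  π[u,d](ρ[d/b](R)) → 4
  (γ[u; COUNT(*)→d](R) ∪ π[u,d](ρ[d/b](R))) → 6
E2 per-node cardinality:
  R → 4
  γ[u; COUNT(*)→d](R) → 2
  R → 4
  ρ[d/b](R) → 4
  π[u,d](ρ[d/b](R)) → 4
  (γ[u; COUNT(*)→d](R) − π[u,d](ρ[d/b](R))) → 2

E1 result:
u | d
r | 1
r | 4
t | 1
t | 3
t | 5
t | 9
E2 result:
u | d
r | 1
t | 3
Witness: ('t', 1) appears 1× in E1 but 0× in E2.

no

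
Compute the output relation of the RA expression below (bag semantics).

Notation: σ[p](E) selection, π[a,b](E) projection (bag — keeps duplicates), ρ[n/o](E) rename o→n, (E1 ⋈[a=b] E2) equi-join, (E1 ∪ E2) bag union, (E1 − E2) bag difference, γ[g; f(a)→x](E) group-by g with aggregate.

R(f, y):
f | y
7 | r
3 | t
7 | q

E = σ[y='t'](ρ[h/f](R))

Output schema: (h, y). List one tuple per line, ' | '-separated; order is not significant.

Stepwise |·|:
  R → 3
  ρ[h/f](R) → 3
  σ[y='t'](ρ[h/f](R)) → 1

== RESULT ==
h | y
3 | t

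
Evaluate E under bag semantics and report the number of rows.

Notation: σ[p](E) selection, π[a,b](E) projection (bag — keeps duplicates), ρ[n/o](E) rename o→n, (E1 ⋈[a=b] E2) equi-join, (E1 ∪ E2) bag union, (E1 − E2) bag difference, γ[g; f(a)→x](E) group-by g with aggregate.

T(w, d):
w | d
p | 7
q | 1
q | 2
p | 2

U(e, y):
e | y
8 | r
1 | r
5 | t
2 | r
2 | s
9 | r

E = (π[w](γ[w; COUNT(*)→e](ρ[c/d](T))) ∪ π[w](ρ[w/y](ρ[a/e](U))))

Subexpression sizes:
  T → 4
  ρ[c/d](T) → 4
  γ[w; COUNT(*)→e](ρ[c/d](T)) → 2
  π[w](γ[w; COUNT(*)→e](ρ[c/d](T))) → 2
  U → 6
  ρ[a/e](U) → 6
  ρ[w/y](ρ[a/e](U)) → 6
  π[w](ρ[w/y](ρ[a/e](U))) → 6
  (π[w](γ[w; COUNT(*)→e](ρ[c/d](T))) ∪ π[w](ρ[w/y](ρ[a/e](U)))) → 8

|E| = 8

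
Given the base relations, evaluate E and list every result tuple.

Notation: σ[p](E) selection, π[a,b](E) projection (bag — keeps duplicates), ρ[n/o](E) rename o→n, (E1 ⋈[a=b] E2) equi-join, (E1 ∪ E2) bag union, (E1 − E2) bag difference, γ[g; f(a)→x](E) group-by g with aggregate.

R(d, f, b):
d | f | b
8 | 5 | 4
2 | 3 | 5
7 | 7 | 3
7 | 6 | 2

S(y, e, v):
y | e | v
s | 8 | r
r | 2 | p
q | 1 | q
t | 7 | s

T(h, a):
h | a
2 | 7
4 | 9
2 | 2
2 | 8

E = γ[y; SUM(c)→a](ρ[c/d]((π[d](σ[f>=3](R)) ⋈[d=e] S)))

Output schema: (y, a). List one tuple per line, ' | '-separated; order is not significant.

Per-node cardinality:
  R → 4
  σ[f>=3](R) → 4
  π[d](σ[f>=3](R)) → 4
  S → 4
  (π[d](σ[f>=3](R)) ⋈[d=e] S) → 4
  ρ[c/d]((π[d](σ[f>=3](R)) ⋈[d=e] S)) → 4
  γ[y; SUM(c)→a](ρ[c/d]((π[d](σ[f>=3](R)) ⋈[d=e] S))) → 3

== RESULT ==
y | a
r | 2
s | 8
t | 14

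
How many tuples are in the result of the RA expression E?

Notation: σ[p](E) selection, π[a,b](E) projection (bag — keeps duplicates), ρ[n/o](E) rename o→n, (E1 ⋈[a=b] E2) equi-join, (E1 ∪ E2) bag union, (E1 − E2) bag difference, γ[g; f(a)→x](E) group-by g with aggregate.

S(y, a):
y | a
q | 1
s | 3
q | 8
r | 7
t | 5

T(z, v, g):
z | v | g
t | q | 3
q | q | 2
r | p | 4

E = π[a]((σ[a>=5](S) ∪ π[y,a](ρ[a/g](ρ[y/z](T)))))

Row counts bottom-up:
  S → 5
  σ[a>=5](S) → 3
  T → 3
  ρ[y/z](T) → 3
  ρ[a/g](ρ[y/z](T)) → 3
  π[y,a](ρ[a/g](ρ[y/z](T))) → 3
  (σ[a>=5](S) ∪ π[y,a](ρ[a/g](ρ[y/z](T)))) → 6
  π[a]((σ[a>=5](S) ∪ π[y,a](ρ[a/g](ρ[y/z](T))))) → 6

|E| = 6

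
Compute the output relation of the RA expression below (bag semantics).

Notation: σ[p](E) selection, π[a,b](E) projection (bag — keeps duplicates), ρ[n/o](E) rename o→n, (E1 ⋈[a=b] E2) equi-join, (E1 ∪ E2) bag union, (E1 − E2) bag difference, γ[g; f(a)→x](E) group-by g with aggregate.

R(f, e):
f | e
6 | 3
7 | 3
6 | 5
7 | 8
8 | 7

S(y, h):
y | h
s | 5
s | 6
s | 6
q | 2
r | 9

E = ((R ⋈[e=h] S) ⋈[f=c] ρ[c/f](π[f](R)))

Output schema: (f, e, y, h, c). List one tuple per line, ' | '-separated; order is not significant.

Per-node cardinality:
  R → 5
  S → 5
  (R ⋈[e=h] S) → 1
  R → 5
  π[f](R) → 5
  ρ[c/f](π[f](R)) → 5
  ((R ⋈[e=h] S) ⋈[f=c] ρ[c/f](π[f](R))) → 2

== RESULT ==
f | e | y | h | c
6 | 5 | s | 5 | 6
6 | 5 | s | 5 | 6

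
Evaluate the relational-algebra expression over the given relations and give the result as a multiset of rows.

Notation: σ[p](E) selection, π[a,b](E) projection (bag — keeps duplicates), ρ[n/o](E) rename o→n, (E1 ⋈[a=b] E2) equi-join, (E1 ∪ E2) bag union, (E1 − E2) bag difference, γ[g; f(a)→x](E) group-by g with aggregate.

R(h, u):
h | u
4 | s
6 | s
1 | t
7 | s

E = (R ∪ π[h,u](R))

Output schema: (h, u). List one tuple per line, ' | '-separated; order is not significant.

Subexpression sizes:
  R → 4
  R → 4
  π[h,u](R) → 4
  (R ∪ π[h,u](R)) → 8

== RESULT ==
h | u
1 | t
1 | t
4 | s
4 | s
6 | s
6 | s
7 | s
7 | s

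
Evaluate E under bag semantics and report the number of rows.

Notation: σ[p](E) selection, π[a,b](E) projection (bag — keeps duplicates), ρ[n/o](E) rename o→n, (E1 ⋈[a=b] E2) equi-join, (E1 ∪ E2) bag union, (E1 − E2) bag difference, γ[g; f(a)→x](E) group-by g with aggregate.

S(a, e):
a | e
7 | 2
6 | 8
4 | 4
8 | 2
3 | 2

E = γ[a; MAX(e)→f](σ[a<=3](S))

Stepwise |·|:
  S → 5
  σ[a<=3](S) → 1
  γ[a; MAX(e)→f](σ[a<=3](S)) → 1

|E| = 1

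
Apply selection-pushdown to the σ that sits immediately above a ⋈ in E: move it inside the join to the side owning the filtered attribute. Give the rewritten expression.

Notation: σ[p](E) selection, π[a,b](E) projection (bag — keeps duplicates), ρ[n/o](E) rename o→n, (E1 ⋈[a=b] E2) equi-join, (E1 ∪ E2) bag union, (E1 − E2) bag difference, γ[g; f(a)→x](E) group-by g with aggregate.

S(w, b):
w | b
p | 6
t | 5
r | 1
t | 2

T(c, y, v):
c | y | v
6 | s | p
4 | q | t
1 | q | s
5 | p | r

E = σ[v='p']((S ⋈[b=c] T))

σ filters on v, owned by the right side.
E' = (S ⋈[b=c] σ[v='p'](T))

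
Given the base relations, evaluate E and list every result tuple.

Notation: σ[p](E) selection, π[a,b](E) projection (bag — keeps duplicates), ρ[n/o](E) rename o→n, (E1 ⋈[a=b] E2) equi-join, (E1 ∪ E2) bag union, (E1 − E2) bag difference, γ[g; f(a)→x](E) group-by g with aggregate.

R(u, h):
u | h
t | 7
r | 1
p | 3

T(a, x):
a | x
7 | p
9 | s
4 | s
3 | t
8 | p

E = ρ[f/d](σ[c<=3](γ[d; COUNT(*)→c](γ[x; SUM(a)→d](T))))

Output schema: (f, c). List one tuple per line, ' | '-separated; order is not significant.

Subexpression sizes:
  T → 5
  γ[x; SUM(a)→d](T) → 3
  γ[d; COUNT(*)→c](γ[x; SUM(a)→d](T)) → 3
  σ[c<=3](γ[d; COUNT(*)→c](γ[x; SUM(a)→d](T))) → 3
  ρ[f/d](σ[c<=3](γ[d; COUNT(*)→c](γ[x; SUM(a)→d](T)))) → 3

== RESULT ==
f | c
3 | 1
13 | 1
15 | 1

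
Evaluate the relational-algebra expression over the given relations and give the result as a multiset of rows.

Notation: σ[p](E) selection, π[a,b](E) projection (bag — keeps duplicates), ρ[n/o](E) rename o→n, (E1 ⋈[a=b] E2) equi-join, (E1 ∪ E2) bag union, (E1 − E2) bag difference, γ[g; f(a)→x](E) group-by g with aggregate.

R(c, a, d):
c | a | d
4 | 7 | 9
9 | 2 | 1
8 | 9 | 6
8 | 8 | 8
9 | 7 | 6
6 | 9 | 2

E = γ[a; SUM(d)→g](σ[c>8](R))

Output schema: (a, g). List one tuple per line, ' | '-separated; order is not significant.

Row counts bottom-up:
  R → 6
  σ[c>8](R) → 2
  γ[a; SUM(d)→g](σ[c>8](R)) → 2

== RESULT ==
a | g
2 | 1
7 | 6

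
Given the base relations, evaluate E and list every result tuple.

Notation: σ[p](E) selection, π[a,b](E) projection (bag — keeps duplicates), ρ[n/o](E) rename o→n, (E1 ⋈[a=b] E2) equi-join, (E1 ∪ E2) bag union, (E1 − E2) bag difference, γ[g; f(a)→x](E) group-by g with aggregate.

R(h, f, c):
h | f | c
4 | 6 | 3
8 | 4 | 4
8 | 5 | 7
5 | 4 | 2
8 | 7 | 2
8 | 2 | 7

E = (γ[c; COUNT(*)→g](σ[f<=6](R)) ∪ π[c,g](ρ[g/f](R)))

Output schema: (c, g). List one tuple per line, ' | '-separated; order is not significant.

Per-node cardinality:
  R → 6
  σ[f<=6](R) → 5
  γ[c; COUNT(*)→g](σ[f<=6](R)) → 4
  R → 6
  ρ[g/f](R) → 6
  π[c,g](ρ[g/f](R)) → 6
  (γ[c; COUNT(*)→g](σ[f<=6](R)) ∪ π[c,g](ρ[g/f](R))) → 10

== RESULT ==
c | g
2 | 1
2 | 4
2 | 7
3 | 1
3 | 6
4 | 1
4 | 4
7 | 2
7 | 2
7 | 5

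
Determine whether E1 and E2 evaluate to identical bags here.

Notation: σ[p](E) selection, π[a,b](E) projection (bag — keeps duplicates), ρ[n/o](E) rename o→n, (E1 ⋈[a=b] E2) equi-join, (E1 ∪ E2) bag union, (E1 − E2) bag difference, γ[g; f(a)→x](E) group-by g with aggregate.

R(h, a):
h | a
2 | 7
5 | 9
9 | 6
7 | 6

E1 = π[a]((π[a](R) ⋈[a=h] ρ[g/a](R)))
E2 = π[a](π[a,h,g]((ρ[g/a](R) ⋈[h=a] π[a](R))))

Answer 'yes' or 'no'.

E1 per-node cardinality:
  R → 4
  π[a](R) → 4
  R → 4
  ρ[g/a](R) → 4
  (π[a](R) ⋈[a=h] ρ[g/a](R)) → 2
  π[a]((π[a](R) ⋈[a=h] ρ[g/a](R))) → 2
E2 per-node cardinality:
  R → 4
  ρ[g/a](R) → 4
  R → 4
  π[a](R) → 4
  (ρ[g/a](R) ⋈[h=a] π[a](R)) → 2
  π[a,h,g]((ρ[g/a](R) ⋈[h=a] π[a](R))) → 2
  π[a](π[a,h,g]((ρ[g/a](R) ⋈[h=a] π[a](R)))) → 2

E1 and E2 produce the same multiset:
a
7
9

yes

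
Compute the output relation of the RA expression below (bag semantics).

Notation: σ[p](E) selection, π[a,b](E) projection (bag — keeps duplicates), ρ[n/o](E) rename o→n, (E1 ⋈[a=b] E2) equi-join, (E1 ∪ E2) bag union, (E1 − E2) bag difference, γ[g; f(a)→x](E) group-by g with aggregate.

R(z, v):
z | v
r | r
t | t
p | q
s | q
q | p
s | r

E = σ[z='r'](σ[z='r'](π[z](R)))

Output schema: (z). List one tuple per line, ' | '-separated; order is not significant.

Stepwise |·|:
  R → 6
  π[z](R) → 6
  σ[z='r'](π[z](R)) → 1
  σ[z='r'](σ[z='r'](π[z](R))) → 1

== RESULT ==
z
r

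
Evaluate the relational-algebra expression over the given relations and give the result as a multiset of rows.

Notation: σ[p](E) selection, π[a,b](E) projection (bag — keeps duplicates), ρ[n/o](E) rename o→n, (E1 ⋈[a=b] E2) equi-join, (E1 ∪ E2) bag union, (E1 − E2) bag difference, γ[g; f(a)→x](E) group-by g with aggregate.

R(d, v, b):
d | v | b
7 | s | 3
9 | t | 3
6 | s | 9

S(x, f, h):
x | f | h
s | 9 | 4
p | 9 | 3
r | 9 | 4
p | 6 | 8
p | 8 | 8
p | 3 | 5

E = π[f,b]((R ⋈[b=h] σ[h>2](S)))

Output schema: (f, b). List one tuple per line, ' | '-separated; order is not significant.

Subexpression sizes:
  R → 3
  S → 6
  σ[h>2](S) → 6
  (R ⋈[b=h] σ[h>2](S)) → 2
  π[f,b]((R ⋈[b=h] σ[h>2](S))) → 2

== RESULT ==
f | b
9 | 3
9 | 3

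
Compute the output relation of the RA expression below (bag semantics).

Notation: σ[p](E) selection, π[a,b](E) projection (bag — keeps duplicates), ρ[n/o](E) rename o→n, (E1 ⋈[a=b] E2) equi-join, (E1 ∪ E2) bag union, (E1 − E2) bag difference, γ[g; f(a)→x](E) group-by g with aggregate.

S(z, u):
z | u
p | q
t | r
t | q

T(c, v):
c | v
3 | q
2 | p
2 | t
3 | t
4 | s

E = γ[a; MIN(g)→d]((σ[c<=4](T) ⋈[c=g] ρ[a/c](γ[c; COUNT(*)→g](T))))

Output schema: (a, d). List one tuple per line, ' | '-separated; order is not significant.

Stepwise |·|:
  T → 5
  σ[c<=4](T) → 5
  T → 5
  γ[c; COUNT(*)→g](T) → 3
  ρ[a/c](γ[c; COUNT(*)→g](T)) → 3
  (σ[c<=4](T) ⋈[c=g] ρ[a/c](γ[c; COUNT(*)→g](T))) → 4
  γ[a; MIN(g)→d]((σ[c<=4](T) ⋈[c=g] ρ[a/c](γ[c; COUNT(*)→g](T)))) → 2

== RESULT ==
a | d
2 | 2
3 | 2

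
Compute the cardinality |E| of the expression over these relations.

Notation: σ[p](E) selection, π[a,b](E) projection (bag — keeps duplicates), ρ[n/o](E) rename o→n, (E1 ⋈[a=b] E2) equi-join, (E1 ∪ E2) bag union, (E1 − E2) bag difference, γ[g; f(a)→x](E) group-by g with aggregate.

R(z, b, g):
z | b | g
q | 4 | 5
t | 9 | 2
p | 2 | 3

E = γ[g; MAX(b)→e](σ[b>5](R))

Row counts bottom-up:
  R → 3
  σ[b>5](R) → 1
  γ[g; MAX(b)→e](σ[b>5](R)) → 1

|E| = 1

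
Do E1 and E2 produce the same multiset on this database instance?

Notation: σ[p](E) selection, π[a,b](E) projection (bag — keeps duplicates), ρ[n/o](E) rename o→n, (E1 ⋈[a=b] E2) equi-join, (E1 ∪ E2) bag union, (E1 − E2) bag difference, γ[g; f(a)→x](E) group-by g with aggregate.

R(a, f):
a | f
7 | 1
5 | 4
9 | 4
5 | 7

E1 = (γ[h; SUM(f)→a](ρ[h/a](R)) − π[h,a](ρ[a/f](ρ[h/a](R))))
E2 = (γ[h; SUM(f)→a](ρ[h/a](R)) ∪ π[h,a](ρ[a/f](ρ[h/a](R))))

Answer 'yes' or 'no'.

E1 row counts bottom-up:
  R → 4
  ρ[h/a](R) → 4
  γ[h; SUM(f)→a](ρ[h/a](R)) → 3
  R → 4
  ρ[h/a](R) → 4
  ρ[a/f](ρ[h/a](R)) → 4
  π[h,a](ρ[a/f](ρ[h/a](R))) → 4
  (γ[h; SUM(f)→a](ρ[h/a](R)) − π[h,a](ρ[a/f](ρ[h/a](R)))) → 1
E2 row counts bottom-up:
  R → 4
  ρ[h/a](R) → 4
  γ[h; SUM(f)→a](ρ[h/a](R)) → 3
  R → 4
  ρ[h/a](R) → 4
  ρ[a/f](ρ[h/a](R)) → 4
  π[h,a](ρ[a/f](ρ[h/a](R))) → 4
  (γ[h; SUM(f)→a](ρ[h/a](R)) ∪ π[h,a](ρ[a/f](ρ[h/a](R)))) → 7

E1 result:
h | a
5 | 11
E2 result:
h | a
5 | 4
5 | 7
5 | 11
7 | 1
7 | 1
9 | 4
9 | 4
Witness: (7, 1) appears 0× in E1 but 2× in E2.

no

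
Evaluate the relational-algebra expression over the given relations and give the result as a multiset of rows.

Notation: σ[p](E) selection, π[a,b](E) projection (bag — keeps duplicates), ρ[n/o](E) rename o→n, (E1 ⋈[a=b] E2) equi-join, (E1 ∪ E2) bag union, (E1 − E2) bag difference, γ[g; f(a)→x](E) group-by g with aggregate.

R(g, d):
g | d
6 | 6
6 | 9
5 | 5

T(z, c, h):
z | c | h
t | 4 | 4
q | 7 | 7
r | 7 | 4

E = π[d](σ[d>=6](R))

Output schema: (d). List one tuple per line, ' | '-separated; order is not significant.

Stepwise |·|:
  R → 3
  σ[d>=6](R) → 2
  π[d](σ[d>=6](R)) → 2

== RESULT ==
d
6
9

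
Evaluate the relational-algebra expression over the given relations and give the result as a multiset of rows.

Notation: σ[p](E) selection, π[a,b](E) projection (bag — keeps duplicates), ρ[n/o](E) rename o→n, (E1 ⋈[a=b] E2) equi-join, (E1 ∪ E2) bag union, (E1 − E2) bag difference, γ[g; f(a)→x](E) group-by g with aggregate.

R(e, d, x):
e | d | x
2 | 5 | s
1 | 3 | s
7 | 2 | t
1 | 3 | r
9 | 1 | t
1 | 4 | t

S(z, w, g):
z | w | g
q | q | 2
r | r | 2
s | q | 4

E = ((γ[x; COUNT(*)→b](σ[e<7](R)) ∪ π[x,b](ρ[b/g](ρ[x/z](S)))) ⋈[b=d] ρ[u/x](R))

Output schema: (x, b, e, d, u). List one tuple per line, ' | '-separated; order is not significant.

Row counts bottom-up:
  R → 6
  σ[e<7](R) → 4
  γ[x; COUNT(*)→b](σ[e<7](R)) → 3
  S → 3
  ρ[x/z](S) → 3
  ρ[b/g](ρ[x/z](S)) → 3
  π[x,b](ρ[b/g](ρ[x/z](S))) → 3
  (γ[x; COUNT(*)→b](σ[e<7](R)) ∪ π[x,b](ρ[b/g](ρ[x/z](S)))) → 6
  R → 6
  ρ[u/x](R) → 6
  ((γ[x; COUNT(*)→b](σ[e<7](R)) ∪ π[x,b](ρ[b/g](ρ[x/z](S)))) ⋈[b=d] ρ[u/x](R)) → 6

== RESULT ==
x | b | e | d | u
q | 2 | 7 | 2 | t
r | 1 | 9 | 1 | t
r | 2 | 7 | 2 | t
s | 2 | 7 | 2 | t
s | 4 | 1 | 4 | t
t | 1 | 9 | 1 | t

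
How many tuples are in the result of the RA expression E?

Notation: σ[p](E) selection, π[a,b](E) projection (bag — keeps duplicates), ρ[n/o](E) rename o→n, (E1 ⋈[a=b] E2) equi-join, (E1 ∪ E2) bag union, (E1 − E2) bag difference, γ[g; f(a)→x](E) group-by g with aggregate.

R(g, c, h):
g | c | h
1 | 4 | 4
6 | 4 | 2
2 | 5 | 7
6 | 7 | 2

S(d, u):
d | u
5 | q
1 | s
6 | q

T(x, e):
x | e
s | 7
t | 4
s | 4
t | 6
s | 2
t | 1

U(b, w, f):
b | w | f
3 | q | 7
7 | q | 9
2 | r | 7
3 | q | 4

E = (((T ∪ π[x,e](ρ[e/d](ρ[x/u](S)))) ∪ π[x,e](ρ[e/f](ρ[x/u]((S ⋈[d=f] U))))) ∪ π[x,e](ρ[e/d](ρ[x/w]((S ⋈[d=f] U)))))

Subexpression sizes:
  T → 6
  S → 3
  ρ[x/u](S) → 3
  ρ[e/d](ρ[x/u](S)) → 3
  π[x,e](ρ[e/d](ρ[x/u](S))) → 3
  (T ∪ π[x,e](ρ[e/d](ρ[x/u](S)))) → 9
  S → 3
  U → 4
  (S ⋈[d=f] U) → 0
  ρ[x/u]((S ⋈[d=f] U)) → 0
  ρ[e/f](ρ[x/u]((S ⋈[d=f] U))) → 0
  π[x,e](ρ[e/f](ρ[x/u]((S ⋈[d=f] U)))) → 0
  ((T ∪ π[x,e](ρ[e/d](ρ[x/u](S)))) ∪ π[x,e](ρ[e/f](ρ[x/u]((S ⋈[d=f] U))))) → 9
  S → 3
  U → 4
  (S ⋈[d=f] U) → 0
  ρ[x/w]((S ⋈[d=f] U)) → 0
  ρ[e/d](ρ[x/w]((S ⋈[d=f] U))) → 0
  π[x,e](ρ[e/d](ρ[x/w]((S ⋈[d=f] U)))) → 0
  (((T ∪ π[x,e](ρ[e/d](ρ[x/u](S)))) ∪ π[x,e](ρ[e/f](ρ[x/u]((S ⋈[d=f] U))))) ∪ π[x,e](ρ[e/d](ρ[x/w]((S ⋈[d=f] U))))) → 9

|E| = 9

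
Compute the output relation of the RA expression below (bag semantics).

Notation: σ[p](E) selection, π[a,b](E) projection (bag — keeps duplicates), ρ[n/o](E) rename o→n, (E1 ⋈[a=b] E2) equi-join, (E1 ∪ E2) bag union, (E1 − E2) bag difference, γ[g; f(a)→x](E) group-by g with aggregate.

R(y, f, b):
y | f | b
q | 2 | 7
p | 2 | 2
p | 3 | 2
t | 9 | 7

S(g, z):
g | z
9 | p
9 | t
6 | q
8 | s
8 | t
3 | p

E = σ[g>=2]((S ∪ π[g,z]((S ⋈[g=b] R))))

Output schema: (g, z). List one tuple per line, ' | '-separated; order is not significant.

Subexpression sizes:
  S → 6
  S → 6
  R → 4
  (S ⋈[g=b] R) → 0
  π[g,z]((S ⋈[g=b] R)) → 0
  (S ∪ π[g,z]((S ⋈[g=b] R))) → 6
  σ[g>=2]((S ∪ π[g,z]((S ⋈[g=b] R)))) → 6

== RESULT ==
g | z
3 | p
6 | q
8 | s
8 | t
9 | p
9 | t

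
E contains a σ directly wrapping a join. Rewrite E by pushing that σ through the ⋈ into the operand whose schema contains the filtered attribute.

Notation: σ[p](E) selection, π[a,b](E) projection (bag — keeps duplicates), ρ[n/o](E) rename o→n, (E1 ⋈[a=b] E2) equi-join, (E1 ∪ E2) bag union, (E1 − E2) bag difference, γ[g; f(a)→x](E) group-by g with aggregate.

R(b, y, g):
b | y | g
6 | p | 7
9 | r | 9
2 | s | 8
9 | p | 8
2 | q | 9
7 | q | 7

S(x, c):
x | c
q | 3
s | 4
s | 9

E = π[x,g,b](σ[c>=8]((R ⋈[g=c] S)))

σ filters on c, owned by the right side.
E' = π[x,g,b]((R ⋈[g=c] σ[c>=8](S)))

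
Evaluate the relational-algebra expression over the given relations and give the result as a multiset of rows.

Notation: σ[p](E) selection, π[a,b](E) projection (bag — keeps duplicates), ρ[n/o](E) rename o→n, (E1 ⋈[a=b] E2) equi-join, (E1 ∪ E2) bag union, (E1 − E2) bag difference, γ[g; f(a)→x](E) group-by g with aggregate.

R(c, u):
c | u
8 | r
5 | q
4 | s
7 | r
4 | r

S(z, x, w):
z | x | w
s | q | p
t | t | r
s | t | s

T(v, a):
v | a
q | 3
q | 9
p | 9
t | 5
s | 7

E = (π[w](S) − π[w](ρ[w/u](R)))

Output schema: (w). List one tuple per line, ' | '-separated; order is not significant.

Subexpression sizes:
  S → 3
  π[w](S) → 3
  R → 5
  ρ[w/u](R) → 5
  π[w](ρ[w/u](R)) → 5
  (π[w](S) − π[w](ρ[w/u](R))) → 1

== RESULT ==
w
p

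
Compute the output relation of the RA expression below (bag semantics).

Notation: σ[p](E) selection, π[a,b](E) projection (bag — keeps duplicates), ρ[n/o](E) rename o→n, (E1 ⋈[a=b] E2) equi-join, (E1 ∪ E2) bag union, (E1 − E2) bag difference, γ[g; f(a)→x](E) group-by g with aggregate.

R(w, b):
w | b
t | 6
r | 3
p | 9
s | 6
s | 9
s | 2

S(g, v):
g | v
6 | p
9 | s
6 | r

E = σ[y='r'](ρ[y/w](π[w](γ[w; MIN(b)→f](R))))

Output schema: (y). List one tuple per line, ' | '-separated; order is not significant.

Row counts bottom-up:
  R → 6
  γ[w; MIN(b)→f](R) → 4
  π[w](γ[w; MIN(b)→f](R)) → 4
  ρ[y/w](π[w](γ[w; MIN(b)→f](R))) → 4
  σ[y='r'](ρ[y/w](π[w](γ[w; MIN(b)→f](R)))) → 1

== RESULT ==
y
r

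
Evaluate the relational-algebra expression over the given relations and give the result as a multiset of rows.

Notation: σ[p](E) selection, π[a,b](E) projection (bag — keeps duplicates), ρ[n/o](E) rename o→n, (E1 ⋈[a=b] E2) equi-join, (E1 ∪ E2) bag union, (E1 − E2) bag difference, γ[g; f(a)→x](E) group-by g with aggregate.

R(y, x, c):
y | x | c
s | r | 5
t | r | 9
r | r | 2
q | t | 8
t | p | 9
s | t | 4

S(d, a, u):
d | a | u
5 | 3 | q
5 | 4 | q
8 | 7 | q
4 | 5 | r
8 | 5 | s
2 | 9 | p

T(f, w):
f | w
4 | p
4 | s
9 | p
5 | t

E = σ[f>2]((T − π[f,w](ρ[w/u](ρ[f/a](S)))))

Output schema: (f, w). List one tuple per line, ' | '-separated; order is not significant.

Subexpression sizes:
  T → 4
  S → 6
  ρ[f/a](S) → 6
  ρ[w/u](ρ[f/a](S)) → 6
  π[f,w](ρ[w/u](ρ[f/a](S))) → 6
  (T − π[f,w](ρ[w/u](ρ[f/a](S)))) → 3
  σ[f>2]((T − π[f,w](ρ[w/u](ρ[f/a](S))))) → 3

== RESULT ==
f | w
4 | p
4 | s
5 | t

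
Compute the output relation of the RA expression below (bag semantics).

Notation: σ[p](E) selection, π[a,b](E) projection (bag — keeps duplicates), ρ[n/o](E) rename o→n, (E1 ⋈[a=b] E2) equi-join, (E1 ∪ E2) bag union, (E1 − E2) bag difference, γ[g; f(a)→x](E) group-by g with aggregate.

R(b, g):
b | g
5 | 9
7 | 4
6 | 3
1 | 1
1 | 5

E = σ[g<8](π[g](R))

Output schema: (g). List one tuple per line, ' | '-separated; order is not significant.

Row counts bottom-up:
  R → 5
  π[g](R) → 5
  σ[g<8](π[g](R)) → 4

== RESULT ==
g
1
3
4
5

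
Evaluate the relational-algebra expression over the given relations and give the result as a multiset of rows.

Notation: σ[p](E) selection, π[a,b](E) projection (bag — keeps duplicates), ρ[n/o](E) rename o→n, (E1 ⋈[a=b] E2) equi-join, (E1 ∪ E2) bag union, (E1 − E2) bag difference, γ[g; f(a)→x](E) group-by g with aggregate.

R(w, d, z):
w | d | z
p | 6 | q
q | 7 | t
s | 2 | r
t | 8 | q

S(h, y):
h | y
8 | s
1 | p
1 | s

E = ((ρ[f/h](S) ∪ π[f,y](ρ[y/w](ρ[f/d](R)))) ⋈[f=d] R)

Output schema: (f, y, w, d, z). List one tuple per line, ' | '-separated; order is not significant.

Per-node cardinality:
  S → 3
  ρ[f/h](S) → 3
  R → 4
  ρ[f/d](R) → 4
  ρ[y/w](ρ[f/d](R)) → 4
  π[f,y](ρ[y/w](ρ[f/d](R))) → 4
  (ρ[f/h](S) ∪ π[f,y](ρ[y/w](ρ[f/d](R)))) → 7
  R → 4
  ((ρ[f/h](S) ∪ π[f,y](ρ[y/w](ρ[f/d](R)))) ⋈[f=d] R) → 5

== RESULT ==
f | y | w | d | z
2 | s | s | 2 | r
6 | p | p | 6 | q
7 | q | q | 7 | t
8 | s | t | 8 | q
8 | t | t | 8 | q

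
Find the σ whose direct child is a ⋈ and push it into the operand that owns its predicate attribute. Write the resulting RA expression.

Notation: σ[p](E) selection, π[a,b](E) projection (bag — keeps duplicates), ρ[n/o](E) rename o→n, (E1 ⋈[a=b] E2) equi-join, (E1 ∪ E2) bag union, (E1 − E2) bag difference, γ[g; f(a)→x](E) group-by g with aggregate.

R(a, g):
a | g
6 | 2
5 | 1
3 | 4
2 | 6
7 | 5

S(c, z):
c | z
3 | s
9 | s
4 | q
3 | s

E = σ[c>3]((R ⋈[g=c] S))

σ filters on c, owned by the right side.
E' = (R ⋈[g=c] σ[c>3](S))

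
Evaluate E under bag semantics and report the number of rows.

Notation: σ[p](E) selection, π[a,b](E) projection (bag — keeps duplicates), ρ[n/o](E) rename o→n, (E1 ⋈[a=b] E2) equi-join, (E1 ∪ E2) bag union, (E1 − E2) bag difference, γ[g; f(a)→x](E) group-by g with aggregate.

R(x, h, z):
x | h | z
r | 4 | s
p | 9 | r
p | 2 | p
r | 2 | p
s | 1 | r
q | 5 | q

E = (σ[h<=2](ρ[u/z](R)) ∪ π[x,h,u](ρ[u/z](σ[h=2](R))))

Stepwise |·|:
  R → 6
  ρ[u/z](R) → 6
  σ[h<=2](ρ[u/z](R)) → 3
  R → 6
  σ[h=2](R) → 2
  ρ[u/z](σ[h=2](R)) → 2
  π[x,h,u](ρ[u/z](σ[h=2](R))) → 2
  (σ[h<=2](ρ[u/z](R)) ∪ π[x,h,u](ρ[u/z](σ[h=2](R)))) → 5

|E| = 5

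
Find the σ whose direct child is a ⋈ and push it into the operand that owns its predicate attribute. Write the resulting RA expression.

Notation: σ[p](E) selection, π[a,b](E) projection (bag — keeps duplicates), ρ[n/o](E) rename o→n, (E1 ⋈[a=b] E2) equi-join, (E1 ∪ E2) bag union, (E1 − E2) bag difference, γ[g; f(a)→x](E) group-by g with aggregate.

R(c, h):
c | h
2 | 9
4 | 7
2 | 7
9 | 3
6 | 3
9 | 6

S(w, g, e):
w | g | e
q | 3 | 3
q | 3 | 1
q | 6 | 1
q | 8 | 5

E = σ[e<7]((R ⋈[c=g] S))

σ filters on e, owned by the right side.
E' = (R ⋈[c=g] σ[e<7](S))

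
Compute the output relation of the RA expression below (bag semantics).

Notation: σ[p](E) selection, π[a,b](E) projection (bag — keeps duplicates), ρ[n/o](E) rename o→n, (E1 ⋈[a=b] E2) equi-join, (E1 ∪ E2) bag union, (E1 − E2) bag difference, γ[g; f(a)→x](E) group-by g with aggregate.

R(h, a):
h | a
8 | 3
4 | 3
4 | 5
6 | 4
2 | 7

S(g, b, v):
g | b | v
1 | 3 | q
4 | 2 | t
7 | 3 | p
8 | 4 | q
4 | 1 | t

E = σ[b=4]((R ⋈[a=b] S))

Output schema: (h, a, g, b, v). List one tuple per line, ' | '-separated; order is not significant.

Per-node cardinality:
  R → 5
  S → 5
  (R ⋈[a=b] S) → 5
  σ[b=4]((R ⋈[a=b] S)) → 1

== RESULT ==
h | a | g | b | v
6 | 4 | 8 | 4 | q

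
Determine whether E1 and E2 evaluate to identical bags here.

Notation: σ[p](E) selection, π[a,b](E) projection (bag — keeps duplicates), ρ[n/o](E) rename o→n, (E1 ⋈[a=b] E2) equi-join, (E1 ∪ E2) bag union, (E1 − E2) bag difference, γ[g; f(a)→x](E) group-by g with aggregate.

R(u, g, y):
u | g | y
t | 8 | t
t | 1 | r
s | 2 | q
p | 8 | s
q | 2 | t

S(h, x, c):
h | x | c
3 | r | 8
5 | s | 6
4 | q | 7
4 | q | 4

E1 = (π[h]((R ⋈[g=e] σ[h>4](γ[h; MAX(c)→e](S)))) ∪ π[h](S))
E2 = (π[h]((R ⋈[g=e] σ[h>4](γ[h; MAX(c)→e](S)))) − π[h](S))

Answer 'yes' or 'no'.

E1 per-node cardinality:
  R → 5
  S → 4
  γ[h; MAX(c)→e](S) → 3
  σ[h>4](γ[h; MAX(c)→e](S)) → 1
  (R ⋈[g=e] σ[h>4](γ[h; MAX(c)→e](S))) → 0
  π[h]((R ⋈[g=e] σ[h>4](γ[h; MAX(c)→e](S)))) → 0
  S → 4
  π[h](S) → 4
  (π[h]((R ⋈[g=e] σ[h>4](γ[h; MAX(c)→e](S)))) ∪ π[h](S)) → 4
E2 per-node cardinality:
  R → 5
  S → 4
  γ[h; MAX(c)→e](S) → 3
  σ[h>4](γ[h; MAX(c)→e](S)) → 1
  (R ⋈[g=e] σ[h>4](γ[h; MAX(c)→e](S))) → 0
  π[h]((R ⋈[g=e] σ[h>4](γ[h; MAX(c)→e](S)))) → 0
  S → 4
  π[h](S) → 4
  (π[h]((R ⋈[g=e] σ[h>4](γ[h; MAX(c)→e](S)))) − π[h](S)) → 0

E1 result:
h
3
4
4
5
E2 result:
h
(0 rows)
Witness: (3,) appears 1× in E1 but 0× in E2.

no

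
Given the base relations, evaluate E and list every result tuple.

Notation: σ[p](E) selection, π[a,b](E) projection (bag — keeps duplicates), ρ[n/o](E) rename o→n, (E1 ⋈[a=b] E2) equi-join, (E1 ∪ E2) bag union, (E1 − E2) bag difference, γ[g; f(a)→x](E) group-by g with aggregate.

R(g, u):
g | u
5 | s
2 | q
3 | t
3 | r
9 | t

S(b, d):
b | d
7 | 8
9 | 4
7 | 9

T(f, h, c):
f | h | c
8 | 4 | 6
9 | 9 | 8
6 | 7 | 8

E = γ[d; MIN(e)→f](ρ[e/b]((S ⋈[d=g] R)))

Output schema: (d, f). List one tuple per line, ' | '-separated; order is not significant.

Row counts bottom-up:
  S → 3
  R → 5
  (S ⋈[d=g] R) → 1
  ρ[e/b]((S ⋈[d=g] R)) → 1
  γ[d; MIN(e)→f](ρ[e/b]((S ⋈[d=g] R))) → 1

== RESULT ==
d | f
9 | 7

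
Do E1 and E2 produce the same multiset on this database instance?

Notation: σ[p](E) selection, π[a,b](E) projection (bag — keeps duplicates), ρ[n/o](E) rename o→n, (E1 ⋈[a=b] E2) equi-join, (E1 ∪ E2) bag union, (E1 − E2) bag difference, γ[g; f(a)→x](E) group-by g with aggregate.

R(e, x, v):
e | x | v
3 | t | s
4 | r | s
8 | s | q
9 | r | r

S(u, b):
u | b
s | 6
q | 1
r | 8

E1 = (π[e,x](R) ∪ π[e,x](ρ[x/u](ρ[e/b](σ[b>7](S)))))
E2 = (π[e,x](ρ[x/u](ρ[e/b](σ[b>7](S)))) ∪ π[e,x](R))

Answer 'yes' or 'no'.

E1 stepwise |·|:
  R → 4
  π[e,x](R) → 4
  S → 3
  σ[b>7](S) → 1
  ρ[e/b](σ[b>7](S)) → 1
  ρ[x/u](ρ[e/b](σ[b>7](S))) → 1
  π[e,x](ρ[x/u](ρ[e/b](σ[b>7](S)))) → 1
  (π[e,x](R) ∪ π[e,x](ρ[x/u](ρ[e/b](σ[b>7](S))))) → 5
E2 stepwise |·|:
  S → 3
  σ[b>7](S) → 1
  ρ[e/b](σ[b>7](S)) → 1
  ρ[x/u](ρ[e/b](σ[b>7](S))) → 1
  π[e,x](ρ[x/u](ρ[e/b](σ[b>7](S)))) → 1
  R → 4
  π[e,x](R) → 4
  (π[e,x](ρ[x/u](ρ[e/b](σ[b>7](S)))) ∪ π[e,x](R)) → 5

E1 and E2 produce the same multiset:
e | x
3 | t
4 | r
8 | r
8 | s
9 | r

yes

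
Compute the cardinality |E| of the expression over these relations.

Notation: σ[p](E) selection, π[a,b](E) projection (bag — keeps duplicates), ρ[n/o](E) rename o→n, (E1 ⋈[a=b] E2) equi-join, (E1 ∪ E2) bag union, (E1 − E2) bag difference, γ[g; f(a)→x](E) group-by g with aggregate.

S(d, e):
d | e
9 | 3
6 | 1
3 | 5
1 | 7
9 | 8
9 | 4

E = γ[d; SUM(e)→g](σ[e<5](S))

Per-node cardinality:
  S → 6
  σ[e<5](S) → 3
  γ[d; SUM(e)→g](σ[e<5](S)) → 2

|E| = 2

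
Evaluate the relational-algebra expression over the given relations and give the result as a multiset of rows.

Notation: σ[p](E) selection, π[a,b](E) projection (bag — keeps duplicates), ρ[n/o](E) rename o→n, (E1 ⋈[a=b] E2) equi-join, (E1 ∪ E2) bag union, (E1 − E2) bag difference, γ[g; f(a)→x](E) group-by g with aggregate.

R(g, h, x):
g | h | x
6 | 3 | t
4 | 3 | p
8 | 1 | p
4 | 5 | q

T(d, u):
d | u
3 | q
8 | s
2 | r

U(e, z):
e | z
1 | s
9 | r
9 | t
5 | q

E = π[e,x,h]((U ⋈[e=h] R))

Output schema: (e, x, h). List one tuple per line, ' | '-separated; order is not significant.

Per-node cardinality:
  U → 4
  R → 4
  (U ⋈[e=h] R) → 2
  π[e,x,h]((U ⋈[e=h] R)) → 2

== RESULT ==
e | x | h
1 | p | 1
5 | q | 5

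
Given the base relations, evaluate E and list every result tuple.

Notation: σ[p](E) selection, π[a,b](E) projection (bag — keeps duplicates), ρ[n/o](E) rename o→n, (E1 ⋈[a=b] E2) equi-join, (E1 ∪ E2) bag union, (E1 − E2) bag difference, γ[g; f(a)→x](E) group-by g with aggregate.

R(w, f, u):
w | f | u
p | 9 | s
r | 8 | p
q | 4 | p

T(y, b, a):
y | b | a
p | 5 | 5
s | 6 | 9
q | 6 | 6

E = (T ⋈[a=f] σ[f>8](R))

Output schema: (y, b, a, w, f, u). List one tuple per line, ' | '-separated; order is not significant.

Stepwise |·|:
  T → 3
  R → 3
  σ[f>8](R) → 1
  (T ⋈[a=f] σ[f>8](R)) → 1

== RESULT ==
y | b | a | w | f | u
s | 6 | 9 | p | 9 | s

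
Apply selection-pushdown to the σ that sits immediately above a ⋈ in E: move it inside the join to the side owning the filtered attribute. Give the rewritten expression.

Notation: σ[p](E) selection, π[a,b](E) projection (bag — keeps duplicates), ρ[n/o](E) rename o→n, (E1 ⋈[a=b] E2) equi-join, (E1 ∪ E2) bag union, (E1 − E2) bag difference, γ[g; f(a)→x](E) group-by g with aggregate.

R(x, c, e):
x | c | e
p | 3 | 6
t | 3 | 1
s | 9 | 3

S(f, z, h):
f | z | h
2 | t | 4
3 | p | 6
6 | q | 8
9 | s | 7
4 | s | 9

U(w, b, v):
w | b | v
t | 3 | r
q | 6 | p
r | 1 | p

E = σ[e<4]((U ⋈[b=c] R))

σ filters on e, owned by the right side.
E' = (U ⋈[b=c] σ[e<4](R))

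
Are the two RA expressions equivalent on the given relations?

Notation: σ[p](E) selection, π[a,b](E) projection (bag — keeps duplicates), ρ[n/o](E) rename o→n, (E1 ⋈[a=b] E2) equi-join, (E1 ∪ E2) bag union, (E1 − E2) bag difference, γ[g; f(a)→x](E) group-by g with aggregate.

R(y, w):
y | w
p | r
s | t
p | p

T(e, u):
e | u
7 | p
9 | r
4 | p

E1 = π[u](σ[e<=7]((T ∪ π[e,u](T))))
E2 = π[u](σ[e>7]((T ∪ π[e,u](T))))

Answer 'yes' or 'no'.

E1 per-node cardinality:
  T → 3
  T → 3
  π[e,u](T) → 3
  (T ∪ π[e,u](T)) → 6
  σ[e<=7]((T ∪ π[e,u](T))) → 4
  π[u](σ[e<=7]((T ∪ π[e,u](T)))) → 4
E2 per-node cardinality:
  T → 3
  T → 3
  π[e,u](T) → 3
  (T ∪ π[e,u](T)) → 6
  σ[e>7]((T ∪ π[e,u](T))) → 2
  π[u](σ[e>7]((T ∪ π[e,u](T)))) → 2

E1 result:
u
p
p
p
p
E2 result:
u
r
r
Witness: ('p',) appears 4× in E1 but 0× in E2.

no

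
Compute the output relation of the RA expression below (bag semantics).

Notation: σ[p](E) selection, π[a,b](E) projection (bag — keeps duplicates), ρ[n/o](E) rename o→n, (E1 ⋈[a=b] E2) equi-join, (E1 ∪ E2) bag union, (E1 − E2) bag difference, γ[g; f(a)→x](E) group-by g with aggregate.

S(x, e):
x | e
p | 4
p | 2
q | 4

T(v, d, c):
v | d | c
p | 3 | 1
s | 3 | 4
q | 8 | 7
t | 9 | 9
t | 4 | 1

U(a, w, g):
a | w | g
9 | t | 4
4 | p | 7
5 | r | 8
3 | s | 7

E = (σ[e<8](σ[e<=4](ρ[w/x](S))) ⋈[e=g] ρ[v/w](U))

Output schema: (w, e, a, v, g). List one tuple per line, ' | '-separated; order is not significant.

Subexpression sizes:
  S → 3
  ρ[w/x](S) → 3
  σ[e<=4](ρ[w/x](S)) → 3
  σ[e<8](σ[e<=4](ρ[w/x](S))) → 3
  U → 4
  ρ[v/w](U) → 4
  (σ[e<8](σ[e<=4](ρ[w/x](S))) ⋈[e=g] ρ[v/w](U)) → 2

== RESULT ==
w | e | a | v | g
p | 4 | 9 | t | 4
q | 4 | 9 | t | 4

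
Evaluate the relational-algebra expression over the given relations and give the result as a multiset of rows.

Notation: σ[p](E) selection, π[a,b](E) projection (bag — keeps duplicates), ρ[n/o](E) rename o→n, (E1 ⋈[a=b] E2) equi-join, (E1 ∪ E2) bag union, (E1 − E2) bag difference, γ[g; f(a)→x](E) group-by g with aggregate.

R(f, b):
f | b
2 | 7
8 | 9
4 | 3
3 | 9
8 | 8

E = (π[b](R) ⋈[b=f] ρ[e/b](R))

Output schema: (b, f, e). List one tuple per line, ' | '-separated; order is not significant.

Subexpression sizes:
  R → 5
  π[b](R) → 5
  R → 5
  ρ[e/b](R) → 5
  (π[b](R) ⋈[b=f] ρ[e/b](R)) → 3

== RESULT ==
b | f | e
3 | 3 | 9
8 | 8 | 8
8 | 8 | 9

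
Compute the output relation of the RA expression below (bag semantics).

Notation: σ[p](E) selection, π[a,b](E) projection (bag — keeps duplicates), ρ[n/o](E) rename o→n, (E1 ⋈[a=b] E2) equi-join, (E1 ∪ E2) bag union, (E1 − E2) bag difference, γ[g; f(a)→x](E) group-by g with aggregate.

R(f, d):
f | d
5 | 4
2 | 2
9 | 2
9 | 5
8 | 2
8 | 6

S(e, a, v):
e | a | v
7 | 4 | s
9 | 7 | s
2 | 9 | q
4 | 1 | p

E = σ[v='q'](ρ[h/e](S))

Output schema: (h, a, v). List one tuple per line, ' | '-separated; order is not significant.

Stepwise |·|:
  S → 4
  ρ[h/e](S) → 4
  σ[v='q'](ρ[h/e](S)) → 1

== RESULT ==
h | a | v
2 | 9 | q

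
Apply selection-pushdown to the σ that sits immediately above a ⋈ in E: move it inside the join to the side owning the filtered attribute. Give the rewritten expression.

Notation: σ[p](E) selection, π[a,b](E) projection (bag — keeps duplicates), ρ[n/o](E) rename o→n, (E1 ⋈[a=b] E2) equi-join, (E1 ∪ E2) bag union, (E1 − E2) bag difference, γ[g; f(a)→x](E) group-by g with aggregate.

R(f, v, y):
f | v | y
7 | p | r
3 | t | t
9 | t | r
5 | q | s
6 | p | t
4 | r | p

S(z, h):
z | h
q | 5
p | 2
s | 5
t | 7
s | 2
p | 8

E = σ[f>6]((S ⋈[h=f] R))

σ filters on f, owned by the right side.
E' = (S ⋈[h=f] σ[f>6](R))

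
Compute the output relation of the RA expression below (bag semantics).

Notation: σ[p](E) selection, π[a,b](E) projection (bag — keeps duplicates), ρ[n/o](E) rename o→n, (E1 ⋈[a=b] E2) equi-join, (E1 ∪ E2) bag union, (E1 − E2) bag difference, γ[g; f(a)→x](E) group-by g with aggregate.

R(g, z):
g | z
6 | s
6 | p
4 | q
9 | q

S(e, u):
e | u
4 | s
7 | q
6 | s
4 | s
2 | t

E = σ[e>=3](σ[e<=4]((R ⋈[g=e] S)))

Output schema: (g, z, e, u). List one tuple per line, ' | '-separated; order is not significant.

Row counts bottom-up:
  R → 4
  S → 5
  (R ⋈[g=e] S) → 4
  σ[e<=4]((R ⋈[g=e] S)) → 2
  σ[e>=3](σ[e<=4]((R ⋈[g=e] S))) → 2

== RESULT ==
g | z | e | u
4 | q | 4 | s
4 | q | 4 | s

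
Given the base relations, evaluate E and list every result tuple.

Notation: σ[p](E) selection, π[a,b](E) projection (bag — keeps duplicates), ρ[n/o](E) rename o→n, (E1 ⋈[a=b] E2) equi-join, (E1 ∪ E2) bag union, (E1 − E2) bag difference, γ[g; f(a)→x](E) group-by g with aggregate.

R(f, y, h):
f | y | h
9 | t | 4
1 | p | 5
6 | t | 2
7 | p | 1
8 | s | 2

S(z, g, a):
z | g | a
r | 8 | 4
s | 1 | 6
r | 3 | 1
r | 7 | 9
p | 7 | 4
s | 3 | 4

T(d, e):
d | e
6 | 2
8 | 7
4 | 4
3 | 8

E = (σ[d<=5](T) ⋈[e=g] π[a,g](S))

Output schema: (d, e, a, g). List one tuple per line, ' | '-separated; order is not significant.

Stepwise |·|:
  T → 4
  σ[d<=5](T) → 2
  S → 6
  π[a,g](S) → 6
  (σ[d<=5](T) ⋈[e=g] π[a,g](S)) → 1

== RESULT ==
d | e | a | g
3 | 8 | 4 | 8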